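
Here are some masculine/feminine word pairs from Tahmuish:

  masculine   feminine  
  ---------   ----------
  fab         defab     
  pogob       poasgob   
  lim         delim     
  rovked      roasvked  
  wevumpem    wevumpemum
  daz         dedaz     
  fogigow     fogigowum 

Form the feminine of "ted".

fab and pogob both end in -b yet inflect differently (defab, poasgob), so the final letter is not what conditions the rule; the number of vowels is.
"ted" has 1 vowel. The stems with 1 vowel (lim → delim, fab → defab, daz → dedaz) add the prefix de-.
So ted → deted.

deted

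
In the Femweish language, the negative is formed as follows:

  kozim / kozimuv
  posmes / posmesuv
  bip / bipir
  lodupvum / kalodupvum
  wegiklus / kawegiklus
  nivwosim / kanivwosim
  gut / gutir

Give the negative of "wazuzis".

kawazuzis

kozim and nivwosim both end in -m yet inflect differently (kozimuv, kanivwosim), so the final letter is not what conditions the rule; the number of vowels is.
"wazuzis" has 3 vowels. The stems with 3 vowels (nivwosim → kanivwosim, wegiklus → kawegiklus, lodupvum → kalodupvum) add the prefix ka-.
So wazuzis → kawazuzis.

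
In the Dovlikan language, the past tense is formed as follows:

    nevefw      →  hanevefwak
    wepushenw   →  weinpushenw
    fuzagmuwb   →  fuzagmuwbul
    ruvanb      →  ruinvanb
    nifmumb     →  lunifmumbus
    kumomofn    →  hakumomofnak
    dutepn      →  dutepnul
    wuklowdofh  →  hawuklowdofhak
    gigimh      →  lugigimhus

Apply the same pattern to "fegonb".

feingonb

ruvanb and nifmumb both end in -b yet inflect differently (ruinvanb, lunifmumbus), so the final letter is not what conditions the rule; the second-to-last letter is.
"fegonb" has second-to-last letter 'n'. The stems whose second-to-last letter is 'n' (ruvanb → ruinvanb, wepushenw → weinpushenw) insert -in- after the first vowel.
The other patterns: stems whose second-to-last letter is 'm' add lu- … -us around the stem; stems whose second-to-last letter is 'f' add ha- … -ak around the stem; stems whose second-to-last letter is 'p' or 'w' add -ul.
So fegonb → feingonb.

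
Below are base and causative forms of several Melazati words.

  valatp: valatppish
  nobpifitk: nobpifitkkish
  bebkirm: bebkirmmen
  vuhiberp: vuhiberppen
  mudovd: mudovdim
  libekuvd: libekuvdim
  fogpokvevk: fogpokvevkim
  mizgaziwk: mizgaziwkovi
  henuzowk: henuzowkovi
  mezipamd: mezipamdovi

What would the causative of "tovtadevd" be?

valatp and vuhiberp both end in -p yet inflect differently (valatppish, vuhiberppen), so the final letter is not what conditions the rule; the second-to-last letter is.
"tovtadevd" has second-to-last letter 'v'. The stems whose second-to-last letter is 'v' (mudovd → mudovdim, libekuvd → libekuvdim, fogpokvevk → fogpokvevkim) add -im.
The other patterns: stems whose second-to-last letter is 't' double the final consonant and add -ish; stems whose second-to-last letter is 'r' double the final consonant and add -en; stems whose second-to-last letter is 'm' or 'w' add -ovi.
So tovtadevd → tovtadevdim.

tovtadevdim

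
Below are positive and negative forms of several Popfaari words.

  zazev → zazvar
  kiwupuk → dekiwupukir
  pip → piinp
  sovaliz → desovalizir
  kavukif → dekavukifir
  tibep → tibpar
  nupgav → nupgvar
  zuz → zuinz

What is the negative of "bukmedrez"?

debukmedrezir

"bukmedrez" has 3 vowels. The stems with 3 vowels (kavukif → dekavukifir, sovaliz → desovalizir, kiwupuk → dekiwupukir) add de- … -ir around the stem.
The other patterns: stems with 1 vowel insert -in- after the first vowel; stems with 2 vowels delete the last vowel and add -ar.
So bukmedrez → debukmedrezir.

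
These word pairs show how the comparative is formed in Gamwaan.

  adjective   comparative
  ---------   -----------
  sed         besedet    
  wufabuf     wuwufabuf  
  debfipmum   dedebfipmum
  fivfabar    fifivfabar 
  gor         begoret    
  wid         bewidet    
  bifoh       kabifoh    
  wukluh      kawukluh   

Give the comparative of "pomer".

kapomer

gor and fivfabar both end in -r yet inflect differently (begoret, fifivfabar), so the final letter is not what conditions the rule; the number of vowels is.
"pomer" has 2 vowels. The stems with 2 vowels (bifoh → kabifoh, wukluh → kawukluh) add the prefix ka-.
So pomer → kapomer.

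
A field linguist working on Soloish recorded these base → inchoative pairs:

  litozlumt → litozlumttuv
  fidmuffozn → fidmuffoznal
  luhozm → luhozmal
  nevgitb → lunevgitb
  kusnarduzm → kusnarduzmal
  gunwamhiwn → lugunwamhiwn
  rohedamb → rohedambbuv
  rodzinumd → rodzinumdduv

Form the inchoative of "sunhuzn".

sunhuznal

"sunhuzn" has second-to-last letter 'z'. The stems whose second-to-last letter is 'z' (luhozm → luhozmal, kusnarduzm → kusnarduzmal, fidmuffozn → fidmuffoznal) add -al.
So sunhuzn → sunhuznal.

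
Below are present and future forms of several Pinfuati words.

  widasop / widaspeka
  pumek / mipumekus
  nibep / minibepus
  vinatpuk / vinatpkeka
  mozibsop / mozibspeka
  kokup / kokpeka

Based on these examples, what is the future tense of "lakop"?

lakpeka

vinatpuk and pumek both end in -k yet inflect differently (vinatpkeka, mipumekus), so the final letter is not what conditions the rule; the last vowel is.
"lakop" has last vowel 'o'. The stems whose last vowel is 'o' (mozibsop → mozibspeka, widasop → widaspeka) delete the last vowel and add -eka.
So lakop → lakpeka.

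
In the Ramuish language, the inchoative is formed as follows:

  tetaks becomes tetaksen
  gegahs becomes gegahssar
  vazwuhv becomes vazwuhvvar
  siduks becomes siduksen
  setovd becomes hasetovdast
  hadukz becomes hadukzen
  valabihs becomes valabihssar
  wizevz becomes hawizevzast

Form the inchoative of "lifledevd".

valabihs and tetaks both end in -s yet inflect differently (valabihssar, tetaksen), so the final letter is not what conditions the rule; the second-to-last letter is.
"lifledevd" has second-to-last letter 'v'. The stems whose second-to-last letter is 'v' (wizevz → hawizevzast, setovd → hasetovdast) add ha- … -ast around the stem.
The other patterns: stems whose second-to-last letter is 'h' double the final consonant and add -ar; stems whose second-to-last letter is 'k' add -en.
So lifledevd → halifledevdast.

halifledevdast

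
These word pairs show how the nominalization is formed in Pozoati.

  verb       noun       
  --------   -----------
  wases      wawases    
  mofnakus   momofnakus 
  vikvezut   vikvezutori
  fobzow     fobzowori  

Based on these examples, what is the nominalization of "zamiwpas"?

zazamiwpas

mofnakus and vikvezut both have last vowel 'u' yet inflect differently (momofnakus, vikvezutori), so the last vowel is not what conditions the rule; the final letter is.
"zamiwpas" ends in -s. The stems ending in -s (wases → wawases, mofnakus → momofnakus) repeat the first consonant+vowel as a prefix.
So zamiwpas → zazamiwpas.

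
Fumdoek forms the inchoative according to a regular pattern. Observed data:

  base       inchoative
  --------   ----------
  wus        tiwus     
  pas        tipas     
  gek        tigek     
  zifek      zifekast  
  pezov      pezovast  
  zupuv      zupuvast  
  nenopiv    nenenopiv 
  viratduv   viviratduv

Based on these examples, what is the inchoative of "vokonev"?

"vokonev" has 3 vowels. The stems with 3 vowels (nenopiv → nenenopiv, viratduv → viviratduv) repeat the first consonant+vowel as a prefix.
The other patterns: stems with 1 vowel add the prefix ti-; stems with 2 vowels add -ast.
So vokonev → vovokonev.

vovokonev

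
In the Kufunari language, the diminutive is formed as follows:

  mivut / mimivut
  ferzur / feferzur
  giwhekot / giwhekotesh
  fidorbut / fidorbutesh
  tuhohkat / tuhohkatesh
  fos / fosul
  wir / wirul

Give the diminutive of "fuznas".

wir and ferzur both end in -r yet inflect differently (wirul, feferzur), so the final letter is not what conditions the rule; the number of vowels is.
"fuznas" has 2 vowels. The stems with 2 vowels (ferzur → feferzur, mivut → mimivut) repeat the first consonant+vowel as a prefix.
The other patterns: stems with 1 vowel add -ul; stems with 3 vowels add -esh.
So fuznas → fufuznas.

fufuznas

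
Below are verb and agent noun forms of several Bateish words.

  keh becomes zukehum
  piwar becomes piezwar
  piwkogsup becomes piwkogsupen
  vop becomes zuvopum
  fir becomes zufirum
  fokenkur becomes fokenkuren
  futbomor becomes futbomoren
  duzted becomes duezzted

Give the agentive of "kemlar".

fir and piwar both end in -r yet inflect differently (zufirum, piezwar), so the final letter is not what conditions the rule; the number of vowels is.
"kemlar" has 2 vowels. The stems with 2 vowels (duzted → duezzted, piwar → piezwar) insert -ez- after the first vowel.
The other patterns: stems with 1 vowel add zu- … -um around the stem; stems with 3 vowels add -en.
So kemlar → keezmlar.

keezmlar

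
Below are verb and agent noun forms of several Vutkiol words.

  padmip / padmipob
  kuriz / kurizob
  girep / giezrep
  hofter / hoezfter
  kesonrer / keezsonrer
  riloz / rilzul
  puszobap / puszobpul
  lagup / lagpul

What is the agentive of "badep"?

padmip and girep both end in -p yet inflect differently (padmipob, giezrep), so the final letter is not what conditions the rule; the last vowel is.
"badep" has last vowel 'e'. The stems whose last vowel is 'e' (girep → giezrep, hofter → hoezfter, kesonrer → keezsonrer) insert -ez- after the first vowel.
So badep → baezdep.

baezdep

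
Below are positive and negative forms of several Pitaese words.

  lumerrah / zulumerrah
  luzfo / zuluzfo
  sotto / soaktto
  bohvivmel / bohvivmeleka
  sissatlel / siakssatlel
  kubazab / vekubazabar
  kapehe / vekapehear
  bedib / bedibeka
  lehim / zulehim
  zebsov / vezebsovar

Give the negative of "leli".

luzfo and sotto both end in -o yet inflect differently (zuluzfo, soaktto), so the final letter is not what conditions the rule; the first letter is.
"leli" begins with l-. The stems beginning with l- (luzfo → zuluzfo, lumerrah → zulumerrah, lehim → zulehim) add the prefix zu-.
So leli → zuleli.

zuleli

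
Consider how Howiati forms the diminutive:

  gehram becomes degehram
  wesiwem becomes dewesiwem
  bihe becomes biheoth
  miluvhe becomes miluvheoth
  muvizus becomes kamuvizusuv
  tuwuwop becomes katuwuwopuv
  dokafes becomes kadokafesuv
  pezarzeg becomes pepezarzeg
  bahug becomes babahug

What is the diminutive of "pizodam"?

"pizodam" ends in -m. The stems ending in -m (gehram → degehram, wesiwem → dewesiwem) add the prefix de-.
The other patterns: stems ending in -e add -oth; stems ending in -p or -s add ka- … -uv around the stem; stems ending in -g repeat the first consonant+vowel as a prefix.
So pizodam → depizodam.

depizodam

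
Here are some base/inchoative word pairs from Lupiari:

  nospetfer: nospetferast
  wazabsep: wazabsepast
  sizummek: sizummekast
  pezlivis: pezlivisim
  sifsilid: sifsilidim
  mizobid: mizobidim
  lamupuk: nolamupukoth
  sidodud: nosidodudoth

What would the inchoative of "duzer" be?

duzerast

"duzer" has last vowel 'e'. The stems whose last vowel is 'e' (nospetfer → nospetferast, wazabsep → wazabsepast, sizummek → sizummekast) add -ast.
So duzer → duzerast.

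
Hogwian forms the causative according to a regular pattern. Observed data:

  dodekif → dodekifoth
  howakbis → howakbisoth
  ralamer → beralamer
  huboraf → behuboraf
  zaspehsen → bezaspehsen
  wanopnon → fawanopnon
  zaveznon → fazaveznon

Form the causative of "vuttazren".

dodekif and huboraf both end in -f yet inflect differently (dodekifoth, behuboraf), so the final letter is not what conditions the rule; the last vowel is.
"vuttazren" has last vowel 'e'. The stems whose last vowel is 'e' (zaspehsen → bezaspehsen, ralamer → beralamer) add the prefix be-.
So vuttazren → bevuttazren.

bevuttazren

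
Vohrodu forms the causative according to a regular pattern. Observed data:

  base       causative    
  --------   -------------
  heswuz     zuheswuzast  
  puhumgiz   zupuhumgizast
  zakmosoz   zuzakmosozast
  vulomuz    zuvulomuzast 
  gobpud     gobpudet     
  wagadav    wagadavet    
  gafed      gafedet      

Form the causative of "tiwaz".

zutiwazast

heswuz and gobpud both have last vowel 'u' yet inflect differently (zuheswuzast, gobpudet), so the last vowel is not what conditions the rule; the final letter is.
"tiwaz" ends in -z. The stems ending in -z (heswuz → zuheswuzast, puhumgiz → zupuhumgizast, zakmosoz → zuzakmosozast) add zu- … -ast around the stem.
The other pattern: stems ending in -d or -v add -et.
So tiwaz → zutiwazast.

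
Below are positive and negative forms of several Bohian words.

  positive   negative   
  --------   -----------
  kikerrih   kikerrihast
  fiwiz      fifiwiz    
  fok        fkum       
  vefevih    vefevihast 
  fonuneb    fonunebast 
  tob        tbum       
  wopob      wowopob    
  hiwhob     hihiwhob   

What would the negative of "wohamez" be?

wohamezast

tob and hiwhob both end in -b yet inflect differently (tbum, hihiwhob), so the final letter is not what conditions the rule; the number of vowels is.
"wohamez" has 3 vowels. The stems with 3 vowels (fonuneb → fonunebast, kikerrih → kikerrihast, vefevih → vefevihast) add -ast.
The other patterns: stems with 1 vowel delete the last vowel and add -um; stems with 2 vowels repeat the first consonant+vowel as a prefix.
So wohamez → wohamezast.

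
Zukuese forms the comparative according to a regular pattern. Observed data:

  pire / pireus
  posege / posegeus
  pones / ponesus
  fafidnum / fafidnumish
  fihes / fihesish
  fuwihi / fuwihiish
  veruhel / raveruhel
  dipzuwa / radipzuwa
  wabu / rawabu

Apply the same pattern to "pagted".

pones and fihes both end in -s yet inflect differently (ponesus, fihesish), so the final letter is not what conditions the rule; the first letter is.
"pagted" begins with p-. The stems beginning with p- (pire → pireus, posege → posegeus, pones → ponesus) add -us.
So pagted → pagtedus.

pagtedus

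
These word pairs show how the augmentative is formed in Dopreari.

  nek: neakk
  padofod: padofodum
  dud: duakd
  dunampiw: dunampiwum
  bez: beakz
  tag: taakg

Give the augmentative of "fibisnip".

dud and padofod both end in -d yet inflect differently (duakd, padofodum), so the final letter is not what conditions the rule; the number of vowels is.
"fibisnip" has 3 vowels. The stems with 3 vowels (dunampiw → dunampiwum, padofod → padofodum) add -um.
The other pattern: stems with 1 vowel insert -ak- after the first vowel.
So fibisnip → fibisnipum.

fibisnipum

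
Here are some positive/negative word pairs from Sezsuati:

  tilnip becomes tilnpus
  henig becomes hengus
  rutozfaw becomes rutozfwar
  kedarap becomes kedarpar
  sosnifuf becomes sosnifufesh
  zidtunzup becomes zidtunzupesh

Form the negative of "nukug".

tilnip and kedarap both end in -p yet inflect differently (tilnpus, kedarpar), so the final letter is not what conditions the rule; the last vowel is.
"nukug" has last vowel 'u'. The stems whose last vowel is 'u' (sosnifuf → sosnifufesh, zidtunzup → zidtunzupesh) add -esh.
The other patterns: stems whose last vowel is 'i' delete the last vowel and add -us; stems whose last vowel is 'a' delete the last vowel and add -ar.
So nukug → nukugesh.

nukugesh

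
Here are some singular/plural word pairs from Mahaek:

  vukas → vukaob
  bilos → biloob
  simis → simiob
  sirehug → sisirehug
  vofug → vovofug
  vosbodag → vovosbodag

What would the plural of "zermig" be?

zezermig

vukas and vosbodag both have last vowel 'a' yet inflect differently (vukaob, vovosbodag), so the last vowel is not what conditions the rule; the final letter is.
"zermig" ends in -g. The stems ending in -g (sirehug → sisirehug, vofug → vovofug, vosbodag → vovosbodag) repeat the first consonant+vowel as a prefix.
The other pattern: stems ending in -s drop the final letter and add -ob.
So zermig → zezermig.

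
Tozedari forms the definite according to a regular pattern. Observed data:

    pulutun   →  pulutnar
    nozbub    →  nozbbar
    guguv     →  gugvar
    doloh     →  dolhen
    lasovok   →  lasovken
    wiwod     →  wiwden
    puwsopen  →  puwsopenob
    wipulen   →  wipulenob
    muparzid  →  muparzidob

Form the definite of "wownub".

wownbar

"wownub" has last vowel 'u'. The stems whose last vowel is 'u' (pulutun → pulutnar, nozbub → nozbbar, guguv → gugvar) delete the last vowel and add -ar.
The other patterns: stems whose last vowel is 'o' delete the last vowel and add -en; stems whose last vowel is 'e' or 'i' add -ob.
So wownub → wownbar.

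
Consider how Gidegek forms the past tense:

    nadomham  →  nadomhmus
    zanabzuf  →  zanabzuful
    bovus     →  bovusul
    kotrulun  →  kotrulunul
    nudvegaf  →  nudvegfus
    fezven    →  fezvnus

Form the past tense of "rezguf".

rezguful

zanabzuf and nudvegaf both end in -f yet inflect differently (zanabzuful, nudvegfus), so the final letter is not what conditions the rule; the last vowel is.
"rezguf" has last vowel 'u'. The stems whose last vowel is 'u' (bovus → bovusul, zanabzuf → zanabzuful, kotrulun → kotrulunul) add -ul.
The other pattern: stems whose last vowel is 'a' or 'e' delete the last vowel and add -us.
So rezguf → rezguful.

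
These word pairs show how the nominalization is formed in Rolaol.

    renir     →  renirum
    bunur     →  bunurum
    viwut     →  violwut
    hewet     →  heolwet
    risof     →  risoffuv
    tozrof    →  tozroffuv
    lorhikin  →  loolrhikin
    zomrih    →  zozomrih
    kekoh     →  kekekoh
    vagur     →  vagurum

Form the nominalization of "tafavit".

zomrih and renir both have last vowel 'i' yet inflect differently (zozomrih, renirum), so the last vowel is not what conditions the rule; the final letter is.
"tafavit" ends in -t. The stems ending in -t (viwut → violwut, hewet → heolwet) insert -ol- after the first vowel.
The other patterns: stems ending in -h repeat the first consonant+vowel as a prefix; stems ending in -r add -um; stems ending in -f double the final consonant and add -uv.
So tafavit → taolfavit.

taolfavit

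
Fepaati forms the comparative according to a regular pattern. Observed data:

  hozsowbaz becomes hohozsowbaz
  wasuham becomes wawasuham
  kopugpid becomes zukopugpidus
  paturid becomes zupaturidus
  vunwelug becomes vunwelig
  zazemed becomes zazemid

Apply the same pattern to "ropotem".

ropotim

kopugpid and zazemed both end in -d yet inflect differently (zukopugpidus, zazemid), so the final letter is not what conditions the rule; the last vowel is.
"ropotem" has last vowel 'e'. The one such stem in the data (zazemed → zazemid) changes the last vowel to 'i' (as does vunwelug), so the same rule applies.
So ropotem → ropotim.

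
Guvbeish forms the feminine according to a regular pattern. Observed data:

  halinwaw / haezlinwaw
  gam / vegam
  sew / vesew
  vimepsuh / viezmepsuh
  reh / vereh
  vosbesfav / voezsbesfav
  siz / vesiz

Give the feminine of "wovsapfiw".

sew and halinwaw both end in -w yet inflect differently (vesew, haezlinwaw), so the final letter is not what conditions the rule; the number of vowels is.
"wovsapfiw" has 3 vowels. The stems with 3 vowels (halinwaw → haezlinwaw, vimepsuh → viezmepsuh, vosbesfav → voezsbesfav) insert -ez- after the first vowel.
So wovsapfiw → woezvsapfiw.

woezvsapfiw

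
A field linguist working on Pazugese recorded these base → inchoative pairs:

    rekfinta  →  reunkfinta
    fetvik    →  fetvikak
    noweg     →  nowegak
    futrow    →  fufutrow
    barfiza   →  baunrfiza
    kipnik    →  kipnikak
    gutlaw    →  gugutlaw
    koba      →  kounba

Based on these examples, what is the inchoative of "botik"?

gutlaw and koba both have last vowel 'a' yet inflect differently (gugutlaw, kounba), so the last vowel is not what conditions the rule; the final letter is.
"botik" ends in -k. The stems ending in -k (kipnik → kipnikak, fetvik → fetvikak) add -ak.
The other patterns: stems ending in -w repeat the first consonant+vowel as a prefix; stems ending in -a insert -un- after the first vowel.
So botik → botikak.

botikak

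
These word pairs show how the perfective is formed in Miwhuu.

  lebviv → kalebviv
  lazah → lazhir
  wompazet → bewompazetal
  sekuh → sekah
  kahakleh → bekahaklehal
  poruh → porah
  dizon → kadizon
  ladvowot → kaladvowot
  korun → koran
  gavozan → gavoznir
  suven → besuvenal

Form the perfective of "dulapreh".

suven and korun both end in -n yet inflect differently (besuvenal, koran), so the final letter is not what conditions the rule; the last vowel is.
"dulapreh" has last vowel 'e'. The stems whose last vowel is 'e' (suven → besuvenal, kahakleh → bekahaklehal, wompazet → bewompazetal) add be- … -al around the stem.
So dulapreh → bedulaprehal.

bedulaprehal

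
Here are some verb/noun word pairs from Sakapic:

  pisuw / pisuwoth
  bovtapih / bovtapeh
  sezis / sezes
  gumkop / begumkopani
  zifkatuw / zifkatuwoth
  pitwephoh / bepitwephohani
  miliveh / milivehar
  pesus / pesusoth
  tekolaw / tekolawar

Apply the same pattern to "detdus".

"detdus" has last vowel 'u'. The stems whose last vowel is 'u' (pesus → pesusoth, zifkatuw → zifkatuwoth, pisuw → pisuwoth) add -oth.
The other patterns: stems whose last vowel is 'o' add be- … -ani around the stem; stems whose last vowel is 'i' change the last vowel to 'e'; stems whose last vowel is 'a' or 'e' add -ar.
So detdus → detdusoth.

detdusoth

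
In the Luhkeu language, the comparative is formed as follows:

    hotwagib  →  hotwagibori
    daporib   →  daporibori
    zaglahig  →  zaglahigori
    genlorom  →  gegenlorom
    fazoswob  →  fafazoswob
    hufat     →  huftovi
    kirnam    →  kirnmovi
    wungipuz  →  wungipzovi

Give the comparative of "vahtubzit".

hotwagib and fazoswob both end in -b yet inflect differently (hotwagibori, fafazoswob), so the final letter is not what conditions the rule; the last vowel is.
"vahtubzit" has last vowel 'i'. The stems whose last vowel is 'i' (hotwagib → hotwagibori, daporib → daporibori, zaglahig → zaglahigori) add -ori.
The other patterns: stems whose last vowel is 'o' repeat the first consonant+vowel as a prefix; stems whose last vowel is 'a' or 'u' delete the last vowel and add -ovi.
So vahtubzit → vahtubzitori.

vahtubzitori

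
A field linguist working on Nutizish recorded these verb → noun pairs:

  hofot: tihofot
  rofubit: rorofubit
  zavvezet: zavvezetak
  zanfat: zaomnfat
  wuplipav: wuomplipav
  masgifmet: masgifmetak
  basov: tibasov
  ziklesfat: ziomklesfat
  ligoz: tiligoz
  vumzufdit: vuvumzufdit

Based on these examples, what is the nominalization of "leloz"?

tileloz

wuplipav and basov both end in -v yet inflect differently (wuomplipav, tibasov), so the final letter is not what conditions the rule; the last vowel is.
"leloz" has last vowel 'o'. The stems whose last vowel is 'o' (ligoz → tiligoz, basov → tibasov, hofot → tihofot) add the prefix ti-.
So leloz → tileloz.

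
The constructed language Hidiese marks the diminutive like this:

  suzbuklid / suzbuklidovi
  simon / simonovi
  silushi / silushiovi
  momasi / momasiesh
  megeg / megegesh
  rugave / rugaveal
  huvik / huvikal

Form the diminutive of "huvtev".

"huvtev" begins with h-. The one such stem in the data (huvik → huvikal) adds -al, so the same rule applies.
So huvtev → huvteval.

huvteval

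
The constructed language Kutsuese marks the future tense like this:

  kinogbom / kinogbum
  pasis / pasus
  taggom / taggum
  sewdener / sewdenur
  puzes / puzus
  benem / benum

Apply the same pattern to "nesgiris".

nesgirus

Every pair shown (kinogbom → kinogbum, pasis → pasus, taggom → taggum, …) follows the same rule: change the last vowel to 'u'.
So nesgiris → nesgirus.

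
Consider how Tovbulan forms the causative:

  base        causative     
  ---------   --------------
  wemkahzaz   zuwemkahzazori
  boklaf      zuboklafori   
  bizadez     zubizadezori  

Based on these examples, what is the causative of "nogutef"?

zunogutefori

Every pair shown (wemkahzaz → zuwemkahzazori, boklaf → zuboklafori, bizadez → zubizadezori) follows the same rule: add zu- … -ori around the stem.
So nogutef → zunogutefori.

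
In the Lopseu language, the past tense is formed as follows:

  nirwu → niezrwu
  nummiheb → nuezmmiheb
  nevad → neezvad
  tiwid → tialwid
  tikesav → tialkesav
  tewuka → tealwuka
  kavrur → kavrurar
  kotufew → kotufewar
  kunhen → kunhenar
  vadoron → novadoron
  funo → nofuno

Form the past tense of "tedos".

"tedos" begins with t-. The stems beginning with t- (tiwid → tialwid, tikesav → tialkesav, tewuka → tealwuka) insert -al- after the first vowel.
So tedos → tealdos.

tealdos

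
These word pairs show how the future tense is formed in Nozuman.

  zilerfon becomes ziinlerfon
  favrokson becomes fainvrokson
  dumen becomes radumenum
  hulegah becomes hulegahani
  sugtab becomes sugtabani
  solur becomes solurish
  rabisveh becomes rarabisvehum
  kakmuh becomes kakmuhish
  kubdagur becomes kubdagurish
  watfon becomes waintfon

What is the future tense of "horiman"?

horimanani

watfon and dumen both end in -n yet inflect differently (waintfon, radumenum), so the final letter is not what conditions the rule; the last vowel is.
"horiman" has last vowel 'a'. The stems whose last vowel is 'a' (hulegah → hulegahani, sugtab → sugtabani) add -ani.
So horiman → horimanani.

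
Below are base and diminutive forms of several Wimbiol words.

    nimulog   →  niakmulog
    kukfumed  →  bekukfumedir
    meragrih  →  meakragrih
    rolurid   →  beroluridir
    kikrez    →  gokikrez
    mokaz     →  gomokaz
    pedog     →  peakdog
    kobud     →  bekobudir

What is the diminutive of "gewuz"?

gogewuz

"gewuz" ends in -z. The stems ending in -z (kikrez → gokikrez, mokaz → gomokaz) add the prefix go-.
So gewuz → gogewuz.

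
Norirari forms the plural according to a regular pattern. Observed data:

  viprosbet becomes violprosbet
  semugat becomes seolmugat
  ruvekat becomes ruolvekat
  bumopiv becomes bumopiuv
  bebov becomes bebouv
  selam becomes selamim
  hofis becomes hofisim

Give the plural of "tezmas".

semugat and selam both have last vowel 'a' yet inflect differently (seolmugat, selamim), so the last vowel is not what conditions the rule; the final letter is.
"tezmas" ends in -s. The one such stem in the data (hofis → hofisim) adds -im, so the same rule applies.
So tezmas → tezmasim.

tezmasim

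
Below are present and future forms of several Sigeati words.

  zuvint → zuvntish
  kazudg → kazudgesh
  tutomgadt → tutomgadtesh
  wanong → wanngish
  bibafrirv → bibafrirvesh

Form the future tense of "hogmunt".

hogmntish

"hogmunt" has second-to-last letter 'n'. The stems whose second-to-last letter is 'n' (wanong → wanngish, zuvint → zuvntish) delete the last vowel and add -ish.
So hogmunt → hogmntish.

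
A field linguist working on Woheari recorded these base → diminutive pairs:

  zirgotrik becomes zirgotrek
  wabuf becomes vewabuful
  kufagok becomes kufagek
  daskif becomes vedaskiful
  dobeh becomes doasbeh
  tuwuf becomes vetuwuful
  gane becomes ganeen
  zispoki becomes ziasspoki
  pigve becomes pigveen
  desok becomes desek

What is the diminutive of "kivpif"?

vekivpiful

daskif and zirgotrik both have last vowel 'i' yet inflect differently (vedaskiful, zirgotrek), so the last vowel is not what conditions the rule; the final letter is.
"kivpif" ends in -f. The stems ending in -f (tuwuf → vetuwuful, wabuf → vewabuful, daskif → vedaskiful) add ve- … -ul around the stem.
The other patterns: stems ending in -e add -en; stems ending in -k change the last vowel to 'e'; stems ending in -h or -i insert -as- after the first vowel.
So kivpif → vekivpiful.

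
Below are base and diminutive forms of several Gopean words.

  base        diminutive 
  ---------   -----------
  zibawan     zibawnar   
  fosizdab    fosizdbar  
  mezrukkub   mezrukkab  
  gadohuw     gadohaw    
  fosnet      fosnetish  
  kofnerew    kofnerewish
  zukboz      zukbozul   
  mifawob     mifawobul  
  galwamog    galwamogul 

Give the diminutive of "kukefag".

kukefgar

fosizdab and mezrukkub both end in -b yet inflect differently (fosizdbar, mezrukkab), so the final letter is not what conditions the rule; the last vowel is.
"kukefag" has last vowel 'a'. The stems whose last vowel is 'a' (zibawan → zibawnar, fosizdab → fosizdbar) delete the last vowel and add -ar.
The other patterns: stems whose last vowel is 'u' change the last vowel to 'a'; stems whose last vowel is 'e' add -ish; stems whose last vowel is 'o' add -ul.
So kukefag → kukefgar.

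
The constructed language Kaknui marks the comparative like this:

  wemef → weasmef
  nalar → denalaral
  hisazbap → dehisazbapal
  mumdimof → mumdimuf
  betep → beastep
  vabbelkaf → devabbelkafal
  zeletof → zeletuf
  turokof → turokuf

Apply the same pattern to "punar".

depunaral

"punar" has last vowel 'a'. The stems whose last vowel is 'a' (hisazbap → dehisazbapal, vabbelkaf → devabbelkafal, nalar → denalaral) add de- … -al around the stem.
The other patterns: stems whose last vowel is 'o' change the last vowel to 'u'; stems whose last vowel is 'e' insert -as- after the first vowel.
So punar → depunaral.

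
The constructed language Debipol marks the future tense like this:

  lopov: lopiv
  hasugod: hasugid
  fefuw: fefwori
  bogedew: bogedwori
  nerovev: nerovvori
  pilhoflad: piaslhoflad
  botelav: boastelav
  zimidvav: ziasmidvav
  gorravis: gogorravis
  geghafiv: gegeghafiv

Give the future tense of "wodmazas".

woasdmazas

lopov and nerovev both end in -v yet inflect differently (lopiv, nerovvori), so the final letter is not what conditions the rule; the last vowel is.
"wodmazas" has last vowel 'a'. The stems whose last vowel is 'a' (pilhoflad → piaslhoflad, botelav → boastelav, zimidvav → ziasmidvav) insert -as- after the first vowel.
The other patterns: stems whose last vowel is 'o' change the last vowel to 'i'; stems whose last vowel is 'e' or 'u' delete the last vowel and add -ori; stems whose last vowel is 'i' repeat the first consonant+vowel as a prefix.
So wodmazas → woasdmazas.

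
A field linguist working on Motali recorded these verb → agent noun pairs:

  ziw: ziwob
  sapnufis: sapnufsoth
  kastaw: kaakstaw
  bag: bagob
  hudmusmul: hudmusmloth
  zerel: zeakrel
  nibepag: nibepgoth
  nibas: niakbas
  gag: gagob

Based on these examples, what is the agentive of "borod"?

ziw and kastaw both end in -w yet inflect differently (ziwob, kaakstaw), so the final letter is not what conditions the rule; the number of vowels is.
"borod" has 2 vowels. The stems with 2 vowels (kastaw → kaakstaw, zerel → zeakrel, nibas → niakbas) insert -ak- after the first vowel.
So borod → boakrod.

boakrod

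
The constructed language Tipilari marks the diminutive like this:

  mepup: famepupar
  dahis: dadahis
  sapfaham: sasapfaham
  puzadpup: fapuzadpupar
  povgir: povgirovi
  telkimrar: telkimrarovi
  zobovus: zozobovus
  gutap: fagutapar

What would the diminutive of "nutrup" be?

fanutrupar

gutap and telkimrar both have last vowel 'a' yet inflect differently (fagutapar, telkimrarovi), so the last vowel is not what conditions the rule; the final letter is.
"nutrup" ends in -p. The stems ending in -p (mepup → famepupar, gutap → fagutapar, puzadpup → fapuzadpupar) add fa- … -ar around the stem.
So nutrup → fanutrupar.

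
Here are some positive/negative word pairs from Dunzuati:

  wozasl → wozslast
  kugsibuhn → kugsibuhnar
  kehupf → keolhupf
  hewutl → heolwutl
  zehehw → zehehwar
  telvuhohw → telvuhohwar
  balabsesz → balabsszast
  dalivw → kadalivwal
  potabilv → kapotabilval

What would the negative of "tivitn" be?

tiolvitn

"tivitn" has second-to-last letter 't'. The one such stem in the data (hewutl → heolwutl) inserts -ol- after the first vowel (as does kehupf), so the same rule applies.
So tivitn → tiolvitn.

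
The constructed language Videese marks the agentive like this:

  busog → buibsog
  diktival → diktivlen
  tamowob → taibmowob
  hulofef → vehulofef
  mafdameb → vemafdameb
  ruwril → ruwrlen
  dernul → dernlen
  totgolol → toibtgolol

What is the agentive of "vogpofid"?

tamowob and mafdameb both end in -b yet inflect differently (taibmowob, vemafdameb), so the final letter is not what conditions the rule; the last vowel is.
"vogpofid" has last vowel 'i'. The one such stem in the data (ruwril → ruwrlen) deletes the last vowel and adds -en (as do diktival, dernul), so the same rule applies.
So vogpofid → vogpofden.

vogpofden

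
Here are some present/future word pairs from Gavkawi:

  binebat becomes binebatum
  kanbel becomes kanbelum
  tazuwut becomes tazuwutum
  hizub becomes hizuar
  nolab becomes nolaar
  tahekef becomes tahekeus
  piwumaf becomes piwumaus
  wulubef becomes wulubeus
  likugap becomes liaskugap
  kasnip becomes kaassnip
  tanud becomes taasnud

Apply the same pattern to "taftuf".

"taftuf" ends in -f. The stems ending in -f (tahekef → tahekeus, piwumaf → piwumaus, wulubef → wulubeus) drop the final letter and add -us.
The other patterns: stems ending in -l or -t add -um; stems ending in -b drop the final letter and add -ar; stems ending in -d or -p insert -as- after the first vowel.
So taftuf → taftuus.

taftuus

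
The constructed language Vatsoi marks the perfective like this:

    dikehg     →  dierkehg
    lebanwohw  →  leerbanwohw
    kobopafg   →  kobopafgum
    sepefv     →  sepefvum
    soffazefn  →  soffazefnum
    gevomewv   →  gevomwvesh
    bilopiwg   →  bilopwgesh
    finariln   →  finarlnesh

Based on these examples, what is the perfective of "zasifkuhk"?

zaersifkuhk

"zasifkuhk" has second-to-last letter 'h'. The stems whose second-to-last letter is 'h' (dikehg → dierkehg, lebanwohw → leerbanwohw) insert -er- after the first vowel.
The other patterns: stems whose second-to-last letter is 'f' add -um; stems whose second-to-last letter is 'l' or 'w' delete the last vowel and add -esh.
So zasifkuhk → zaersifkuhk.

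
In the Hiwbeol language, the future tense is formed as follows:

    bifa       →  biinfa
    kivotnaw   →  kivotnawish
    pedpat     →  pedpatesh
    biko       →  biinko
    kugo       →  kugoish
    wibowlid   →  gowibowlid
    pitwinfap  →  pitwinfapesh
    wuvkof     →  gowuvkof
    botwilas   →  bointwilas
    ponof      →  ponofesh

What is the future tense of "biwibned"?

biinwibned

ponof and wuvkof both end in -f yet inflect differently (ponofesh, gowuvkof), so the final letter is not what conditions the rule; the first letter is.
"biwibned" begins with b-. The stems beginning with b- (biko → biinko, bifa → biinfa, botwilas → bointwilas) insert -in- after the first vowel.
So biwibned → biinwibned.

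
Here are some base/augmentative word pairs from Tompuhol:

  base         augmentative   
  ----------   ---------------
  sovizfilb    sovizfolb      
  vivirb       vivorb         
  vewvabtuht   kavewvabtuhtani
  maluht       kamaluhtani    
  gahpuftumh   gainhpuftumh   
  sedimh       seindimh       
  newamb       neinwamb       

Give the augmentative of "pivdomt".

sovizfilb and newamb both end in -b yet inflect differently (sovizfolb, neinwamb), so the final letter is not what conditions the rule; the second-to-last letter is.
"pivdomt" has second-to-last letter 'm'. The stems whose second-to-last letter is 'm' (gahpuftumh → gainhpuftumh, sedimh → seindimh, newamb → neinwamb) insert -in- after the first vowel.
So pivdomt → piinvdomt.

piinvdomt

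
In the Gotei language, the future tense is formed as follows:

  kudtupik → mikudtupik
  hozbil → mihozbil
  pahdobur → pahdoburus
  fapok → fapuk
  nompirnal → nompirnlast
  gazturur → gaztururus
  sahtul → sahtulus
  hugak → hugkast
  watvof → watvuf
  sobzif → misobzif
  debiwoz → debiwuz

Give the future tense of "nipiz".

hugak and fapok both end in -k yet inflect differently (hugkast, fapuk), so the final letter is not what conditions the rule; the last vowel is.
"nipiz" has last vowel 'i'. The stems whose last vowel is 'i' (kudtupik → mikudtupik, sobzif → misobzif, hozbil → mihozbil) add the prefix mi-.
So nipiz → minipiz.

minipiz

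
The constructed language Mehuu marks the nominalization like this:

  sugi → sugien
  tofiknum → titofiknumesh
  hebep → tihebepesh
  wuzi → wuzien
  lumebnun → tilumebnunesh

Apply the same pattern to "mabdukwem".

timabdukwemesh

sugi and hebep both have 2 vowels yet inflect differently (sugien, tihebepesh), so the number of vowels is not what conditions the rule; the final letter is.
"mabdukwem" ends in -m. The one such stem in the data (tofiknum → titofiknumesh) adds ti- … -esh around the stem, so the same rule applies.
So mabdukwem → timabdukwemesh.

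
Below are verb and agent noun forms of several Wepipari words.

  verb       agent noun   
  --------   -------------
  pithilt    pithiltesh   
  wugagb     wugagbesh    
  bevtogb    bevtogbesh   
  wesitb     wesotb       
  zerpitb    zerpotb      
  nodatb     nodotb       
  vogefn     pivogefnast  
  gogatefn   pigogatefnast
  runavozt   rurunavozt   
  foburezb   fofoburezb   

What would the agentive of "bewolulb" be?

bewolulbesh

wugagb and wesitb both end in -b yet inflect differently (wugagbesh, wesotb), so the final letter is not what conditions the rule; the second-to-last letter is.
"bewolulb" has second-to-last letter 'l'. The one such stem in the data (pithilt → pithiltesh) adds -esh, so the same rule applies.
So bewolulb → bewolulbesh.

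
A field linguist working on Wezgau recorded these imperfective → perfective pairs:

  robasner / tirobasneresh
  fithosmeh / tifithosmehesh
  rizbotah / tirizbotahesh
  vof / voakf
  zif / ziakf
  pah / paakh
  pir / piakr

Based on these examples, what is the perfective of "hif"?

hiakf

fithosmeh and pah both end in -h yet inflect differently (tifithosmehesh, paakh), so the final letter is not what conditions the rule; the number of vowels is.
"hif" has 1 vowel. The stems with 1 vowel (vof → voakf, zif → ziakf, pah → paakh) insert -ak- after the first vowel.
So hif → hiakf.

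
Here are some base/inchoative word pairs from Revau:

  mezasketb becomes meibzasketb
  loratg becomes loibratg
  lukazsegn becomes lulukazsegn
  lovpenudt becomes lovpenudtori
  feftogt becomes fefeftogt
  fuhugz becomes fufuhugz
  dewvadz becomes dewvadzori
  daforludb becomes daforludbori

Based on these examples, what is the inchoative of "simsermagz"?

dewvadz and fuhugz both end in -z yet inflect differently (dewvadzori, fufuhugz), so the final letter is not what conditions the rule; the second-to-last letter is.
"simsermagz" has second-to-last letter 'g'. The stems whose second-to-last letter is 'g' (fuhugz → fufuhugz, lukazsegn → lulukazsegn, feftogt → fefeftogt) repeat the first consonant+vowel as a prefix.
So simsermagz → sisimsermagz.

sisimsermagz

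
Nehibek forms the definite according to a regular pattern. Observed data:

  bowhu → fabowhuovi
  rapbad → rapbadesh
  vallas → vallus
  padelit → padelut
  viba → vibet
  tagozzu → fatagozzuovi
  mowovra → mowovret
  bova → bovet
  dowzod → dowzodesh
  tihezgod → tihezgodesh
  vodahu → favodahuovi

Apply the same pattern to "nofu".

viba and rapbad both have last vowel 'a' yet inflect differently (vibet, rapbadesh), so the last vowel is not what conditions the rule; the final letter is.
"nofu" ends in -u. The stems ending in -u (vodahu → favodahuovi, tagozzu → fatagozzuovi, bowhu → fabowhuovi) add fa- … -ovi around the stem.
The other patterns: stems ending in -a drop the final letter and add -et; stems ending in -d add -esh; stems ending in -s or -t change the last vowel to 'u'.
So nofu → fanofuovi.

fanofuovi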